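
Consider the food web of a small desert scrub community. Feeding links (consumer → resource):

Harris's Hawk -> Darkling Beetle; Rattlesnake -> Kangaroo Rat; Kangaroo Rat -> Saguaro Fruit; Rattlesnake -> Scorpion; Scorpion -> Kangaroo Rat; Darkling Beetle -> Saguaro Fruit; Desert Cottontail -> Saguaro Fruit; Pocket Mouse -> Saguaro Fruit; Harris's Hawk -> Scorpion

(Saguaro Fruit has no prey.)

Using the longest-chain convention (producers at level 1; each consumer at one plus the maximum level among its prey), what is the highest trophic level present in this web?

Producers (level 1): Saguaro Fruit.
Saguaro Fruit → Kangaroo Rat → Scorpion → Harris's Hawk gives Harris's Hawk level 4.
No species has a prey at level 4, so no species reaches level 5.

4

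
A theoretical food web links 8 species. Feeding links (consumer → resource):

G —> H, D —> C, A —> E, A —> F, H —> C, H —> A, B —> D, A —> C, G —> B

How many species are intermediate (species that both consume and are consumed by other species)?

Intermediate species (has both prey and predators): D, A, B, H.
Count: 4.

4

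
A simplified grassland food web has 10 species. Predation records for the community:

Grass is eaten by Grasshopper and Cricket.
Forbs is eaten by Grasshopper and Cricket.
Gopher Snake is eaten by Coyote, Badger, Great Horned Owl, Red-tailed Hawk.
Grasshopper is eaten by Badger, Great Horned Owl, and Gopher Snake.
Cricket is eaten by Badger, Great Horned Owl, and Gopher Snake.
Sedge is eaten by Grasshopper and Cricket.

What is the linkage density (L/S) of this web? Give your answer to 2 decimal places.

There are L = 16 links among S = 10 species.
L/S = 16/10 = 1.6000 ≈ 1.60.

L/S = 1.60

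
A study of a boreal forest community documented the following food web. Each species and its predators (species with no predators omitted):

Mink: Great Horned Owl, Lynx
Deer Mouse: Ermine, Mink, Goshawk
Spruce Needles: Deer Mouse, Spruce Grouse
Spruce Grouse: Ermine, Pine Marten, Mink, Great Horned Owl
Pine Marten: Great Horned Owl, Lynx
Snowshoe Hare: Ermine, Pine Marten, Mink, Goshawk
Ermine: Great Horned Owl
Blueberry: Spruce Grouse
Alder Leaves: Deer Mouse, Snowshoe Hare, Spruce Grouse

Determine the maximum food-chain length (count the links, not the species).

One longest chain: Alder Leaves → Deer Mouse → Mink → Great Horned Owl.
It has 4 species and 3 links.

3 links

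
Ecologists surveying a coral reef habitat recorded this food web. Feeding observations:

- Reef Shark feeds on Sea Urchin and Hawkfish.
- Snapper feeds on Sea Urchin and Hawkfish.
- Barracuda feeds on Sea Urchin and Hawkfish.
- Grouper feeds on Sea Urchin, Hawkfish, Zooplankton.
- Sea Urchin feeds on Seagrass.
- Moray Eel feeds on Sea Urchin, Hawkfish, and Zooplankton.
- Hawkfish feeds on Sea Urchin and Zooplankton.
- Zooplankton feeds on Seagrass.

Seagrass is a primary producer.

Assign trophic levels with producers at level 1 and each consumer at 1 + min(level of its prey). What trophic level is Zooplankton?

Trophic level 2

Seagrass is a producer → level 1.
Zooplankton eats Seagrass → level 2.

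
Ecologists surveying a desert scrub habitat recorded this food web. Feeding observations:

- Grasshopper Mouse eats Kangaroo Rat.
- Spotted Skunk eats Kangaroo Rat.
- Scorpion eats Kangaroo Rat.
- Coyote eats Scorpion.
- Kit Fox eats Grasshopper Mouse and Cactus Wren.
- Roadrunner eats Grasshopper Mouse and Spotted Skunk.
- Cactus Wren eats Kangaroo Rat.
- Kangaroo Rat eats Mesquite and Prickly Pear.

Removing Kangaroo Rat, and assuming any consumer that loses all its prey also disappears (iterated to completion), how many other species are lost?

Remove Kangaroo Rat.
Round 1: Cactus Wren (all prey gone), Grasshopper Mouse (all prey gone), Scorpion (all prey gone), Spotted Skunk (all prey gone) → extinct.
Round 2: Roadrunner (all prey gone), Kit Fox (all prey gone), Coyote (all prey gone) → extinct.
No further losses. Total secondary extinctions: 7.

7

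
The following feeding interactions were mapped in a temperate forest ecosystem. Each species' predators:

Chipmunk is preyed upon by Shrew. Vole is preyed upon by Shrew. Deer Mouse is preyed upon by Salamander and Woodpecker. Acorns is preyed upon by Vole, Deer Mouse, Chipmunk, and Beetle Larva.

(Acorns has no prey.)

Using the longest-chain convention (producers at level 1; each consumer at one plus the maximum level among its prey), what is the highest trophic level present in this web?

Producers (level 1): Acorns.
Acorns → Deer Mouse → Woodpecker gives Woodpecker level 3.
No species has a prey at level 3, so no species reaches level 4.

3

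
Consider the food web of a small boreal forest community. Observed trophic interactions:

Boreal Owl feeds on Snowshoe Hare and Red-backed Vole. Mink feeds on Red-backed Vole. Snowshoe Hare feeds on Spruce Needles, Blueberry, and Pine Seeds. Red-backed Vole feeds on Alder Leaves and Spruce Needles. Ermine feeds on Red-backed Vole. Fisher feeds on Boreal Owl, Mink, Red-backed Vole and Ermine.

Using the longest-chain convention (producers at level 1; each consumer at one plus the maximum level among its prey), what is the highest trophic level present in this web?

4

Producers (level 1): Alder Leaves, Pine Seeds, Spruce Needles, Blueberry.
Alder Leaves → Red-backed Vole → Mink → Fisher gives Fisher level 4.
No species has a prey at level 4, so no species reaches level 5.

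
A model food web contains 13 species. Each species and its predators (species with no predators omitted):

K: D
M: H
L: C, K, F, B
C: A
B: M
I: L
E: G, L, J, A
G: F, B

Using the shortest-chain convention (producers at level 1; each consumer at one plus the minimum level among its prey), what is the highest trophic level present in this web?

Producers (level 1): I, E.
Following each consumer down to its lowest-level prey: E → G → B → M → H (levels 1 through 5).
All prey of H (M 4) are at level 4 or above, so H is at level 1 + 4 = 5.
Every consumer has at least one prey at level 4 or below, so none exceeds level 5.

5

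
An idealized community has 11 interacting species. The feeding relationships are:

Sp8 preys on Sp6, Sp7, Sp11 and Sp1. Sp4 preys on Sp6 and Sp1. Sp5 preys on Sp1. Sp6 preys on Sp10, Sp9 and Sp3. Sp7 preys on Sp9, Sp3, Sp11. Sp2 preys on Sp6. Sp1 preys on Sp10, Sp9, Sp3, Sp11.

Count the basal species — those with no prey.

Basal species (no prey listed): Sp3, Sp10, Sp9, Sp11.
Count: 4.

4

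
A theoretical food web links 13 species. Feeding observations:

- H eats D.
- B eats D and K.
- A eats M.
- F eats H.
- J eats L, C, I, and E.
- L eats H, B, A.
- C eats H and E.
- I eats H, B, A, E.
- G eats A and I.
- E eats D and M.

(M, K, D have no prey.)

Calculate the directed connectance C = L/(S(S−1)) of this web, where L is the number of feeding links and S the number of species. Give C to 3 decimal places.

The web has S = 13 species and L = 22 feeding links.
C = L / (S(S−1)) = 22 / 156 = 0.1410 ≈ 0.141.

C = 0.141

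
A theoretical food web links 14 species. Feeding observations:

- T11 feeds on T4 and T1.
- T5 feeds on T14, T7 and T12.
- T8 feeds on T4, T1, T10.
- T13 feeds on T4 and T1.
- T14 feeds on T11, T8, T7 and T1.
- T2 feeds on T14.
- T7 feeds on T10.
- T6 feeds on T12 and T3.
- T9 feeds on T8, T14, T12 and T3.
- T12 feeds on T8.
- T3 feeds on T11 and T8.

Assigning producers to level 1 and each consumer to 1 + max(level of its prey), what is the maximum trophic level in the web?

Producers (level 1): T4, T1, T10.
T4 → T8 → T12 → T9 gives T9 level 4.
No species has a prey at level 4, so no species reaches level 5.

4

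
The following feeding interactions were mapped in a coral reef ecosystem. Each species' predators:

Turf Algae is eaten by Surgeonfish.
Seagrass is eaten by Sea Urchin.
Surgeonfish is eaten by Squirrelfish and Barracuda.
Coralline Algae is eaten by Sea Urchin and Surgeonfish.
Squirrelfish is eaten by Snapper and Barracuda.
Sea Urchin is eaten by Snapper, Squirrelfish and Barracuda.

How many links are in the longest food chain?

3 links

One longest chain: Coralline Algae → Surgeonfish → Squirrelfish → Snapper.
It has 4 species and 3 links.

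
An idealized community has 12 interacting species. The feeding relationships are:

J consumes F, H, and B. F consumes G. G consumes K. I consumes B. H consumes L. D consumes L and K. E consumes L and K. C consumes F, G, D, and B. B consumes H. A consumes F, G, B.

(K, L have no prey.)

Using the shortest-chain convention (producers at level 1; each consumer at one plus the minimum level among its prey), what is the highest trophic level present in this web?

4

Producers (level 1): K, L.
Following each consumer down to its lowest-level prey: L → H → B → I (levels 1 through 4).
All prey of I (B 3) are at level 3 or above, so I is at level 1 + 3 = 4.
Every consumer has at least one prey at level 3 or below, so none exceeds level 4.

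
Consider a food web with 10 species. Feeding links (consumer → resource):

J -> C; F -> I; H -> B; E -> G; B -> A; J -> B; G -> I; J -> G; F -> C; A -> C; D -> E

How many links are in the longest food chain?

One longest chain: C → A → B → H.
It has 4 species and 3 links.

3 links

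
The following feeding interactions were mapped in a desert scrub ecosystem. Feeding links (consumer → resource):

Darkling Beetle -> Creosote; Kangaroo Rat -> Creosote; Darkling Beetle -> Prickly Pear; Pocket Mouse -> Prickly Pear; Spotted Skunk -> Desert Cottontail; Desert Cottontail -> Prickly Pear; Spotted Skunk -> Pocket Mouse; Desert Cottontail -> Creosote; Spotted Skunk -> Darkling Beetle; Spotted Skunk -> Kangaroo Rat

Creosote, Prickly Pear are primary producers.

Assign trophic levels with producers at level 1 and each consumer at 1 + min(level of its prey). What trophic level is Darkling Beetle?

Creosote is a producer → level 1.
Darkling Beetle eats Creosote → level 2.

Trophic level 2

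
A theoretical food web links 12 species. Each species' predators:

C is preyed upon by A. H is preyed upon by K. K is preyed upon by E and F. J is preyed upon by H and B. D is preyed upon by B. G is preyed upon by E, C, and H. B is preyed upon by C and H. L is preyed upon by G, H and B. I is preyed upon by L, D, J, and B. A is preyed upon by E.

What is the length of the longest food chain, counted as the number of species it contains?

One longest chain: I → L → G → H → K → F.
It has 6 species and 5 links.

6 species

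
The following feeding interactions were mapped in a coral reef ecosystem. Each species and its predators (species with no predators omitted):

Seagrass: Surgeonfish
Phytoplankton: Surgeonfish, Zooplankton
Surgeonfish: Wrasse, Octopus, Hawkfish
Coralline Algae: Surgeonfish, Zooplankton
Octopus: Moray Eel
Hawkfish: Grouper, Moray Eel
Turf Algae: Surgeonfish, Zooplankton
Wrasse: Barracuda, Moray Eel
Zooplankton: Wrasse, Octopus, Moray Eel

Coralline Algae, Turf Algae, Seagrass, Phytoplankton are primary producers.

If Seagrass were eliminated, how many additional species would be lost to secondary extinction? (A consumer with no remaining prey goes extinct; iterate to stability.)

0

Remove Seagrass.
Every predator of it retains at least one other prey: Surgeonfish still has Coralline Algae, Turf Algae, Phytoplankton.
No consumer loses all prey, so no secondary extinctions occur.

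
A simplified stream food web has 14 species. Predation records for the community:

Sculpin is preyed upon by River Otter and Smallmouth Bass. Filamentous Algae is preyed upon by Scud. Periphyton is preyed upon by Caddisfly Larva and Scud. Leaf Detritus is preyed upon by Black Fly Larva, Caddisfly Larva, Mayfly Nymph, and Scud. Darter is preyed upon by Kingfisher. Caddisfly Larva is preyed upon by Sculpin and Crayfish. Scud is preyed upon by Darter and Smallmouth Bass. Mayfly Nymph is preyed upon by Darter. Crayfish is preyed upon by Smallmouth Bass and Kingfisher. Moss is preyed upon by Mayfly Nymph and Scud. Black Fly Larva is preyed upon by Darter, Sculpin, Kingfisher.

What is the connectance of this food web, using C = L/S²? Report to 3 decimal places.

C = 0.112

The web has S = 14 species and L = 22 feeding links.
C = L / S² = 22 / 196 = 0.1122 ≈ 0.112.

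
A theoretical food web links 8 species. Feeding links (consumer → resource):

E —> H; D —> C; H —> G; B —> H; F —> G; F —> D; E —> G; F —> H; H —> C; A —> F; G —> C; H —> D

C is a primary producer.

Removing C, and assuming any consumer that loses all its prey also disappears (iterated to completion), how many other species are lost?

Remove C.
Round 1: D (all prey gone), G (all prey gone) → extinct.
Round 2: H (all prey gone) → extinct.
Round 3: E (all prey gone), B (all prey gone), F (all prey gone) → extinct.
Round 4: A (all prey gone) → extinct.
No further losses. Total secondary extinctions: 7.

7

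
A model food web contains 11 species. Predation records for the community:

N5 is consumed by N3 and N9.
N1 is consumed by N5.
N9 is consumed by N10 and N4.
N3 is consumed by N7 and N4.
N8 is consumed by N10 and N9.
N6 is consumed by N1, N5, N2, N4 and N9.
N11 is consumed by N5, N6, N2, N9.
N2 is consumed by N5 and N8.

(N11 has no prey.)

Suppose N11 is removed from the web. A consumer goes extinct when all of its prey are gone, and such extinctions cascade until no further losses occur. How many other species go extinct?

10

Remove N11.
Round 1: N6 (all prey gone) → extinct.
Round 2: N2 (all prey gone), N1 (all prey gone) → extinct.
Round 3: N8 (all prey gone), N5 (all prey gone) → extinct.
Round 4: N9 (all prey gone), N3 (all prey gone) → extinct.
Round 5: N7 (all prey gone), N4 (all prey gone), N10 (all prey gone) → extinct.
No further losses. Total secondary extinctions: 10.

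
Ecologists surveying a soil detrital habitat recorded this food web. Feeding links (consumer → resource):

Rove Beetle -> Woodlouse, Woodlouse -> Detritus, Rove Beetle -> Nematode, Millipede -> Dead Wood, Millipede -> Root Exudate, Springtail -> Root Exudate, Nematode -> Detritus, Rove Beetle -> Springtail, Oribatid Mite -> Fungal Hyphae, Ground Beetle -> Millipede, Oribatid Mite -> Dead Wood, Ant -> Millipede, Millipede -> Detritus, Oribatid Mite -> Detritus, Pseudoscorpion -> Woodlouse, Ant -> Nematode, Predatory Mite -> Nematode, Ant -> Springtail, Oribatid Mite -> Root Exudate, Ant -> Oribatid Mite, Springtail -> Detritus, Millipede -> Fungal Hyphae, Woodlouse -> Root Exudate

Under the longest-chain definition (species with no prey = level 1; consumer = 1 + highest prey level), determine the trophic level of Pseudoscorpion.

Trophic level 3

Root Exudate has no prey (basal) → level 1.
Woodlouse eats Root Exudate (level 1); other prey at levels: Detritus 1 → level 2.
Pseudoscorpion eats Woodlouse → level 3.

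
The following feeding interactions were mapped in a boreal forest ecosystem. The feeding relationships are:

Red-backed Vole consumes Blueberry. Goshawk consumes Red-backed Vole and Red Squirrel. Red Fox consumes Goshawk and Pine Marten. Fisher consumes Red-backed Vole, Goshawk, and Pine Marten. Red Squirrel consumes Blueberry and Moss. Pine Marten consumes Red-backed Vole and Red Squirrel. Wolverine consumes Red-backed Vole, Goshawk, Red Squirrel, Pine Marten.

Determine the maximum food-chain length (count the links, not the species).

One longest chain: Blueberry → Red-backed Vole → Goshawk → Red Fox.
It has 4 species and 3 links.

3 links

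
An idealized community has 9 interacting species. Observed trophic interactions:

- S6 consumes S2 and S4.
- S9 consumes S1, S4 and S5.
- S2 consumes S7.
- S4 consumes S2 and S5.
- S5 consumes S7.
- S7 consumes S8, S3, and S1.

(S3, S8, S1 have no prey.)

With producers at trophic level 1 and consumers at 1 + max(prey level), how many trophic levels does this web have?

Producers (level 1): S3, S8, S1.
S3 → S7 → S5 → S4 → S9 gives S9 level 5.
No species has a prey at level 5, so no species reaches level 6.

5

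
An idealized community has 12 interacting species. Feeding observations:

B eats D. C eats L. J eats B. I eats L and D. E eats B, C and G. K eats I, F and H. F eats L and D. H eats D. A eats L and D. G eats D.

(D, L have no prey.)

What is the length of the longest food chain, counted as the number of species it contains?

3 species

One longest chain: D → B → J.
It has 3 species and 2 links.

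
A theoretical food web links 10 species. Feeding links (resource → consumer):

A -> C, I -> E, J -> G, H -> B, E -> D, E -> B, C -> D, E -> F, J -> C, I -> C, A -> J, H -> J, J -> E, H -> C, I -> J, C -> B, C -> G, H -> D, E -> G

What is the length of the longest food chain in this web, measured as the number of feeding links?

One longest chain: I → J → E → D.
It has 4 species and 3 links.

3 links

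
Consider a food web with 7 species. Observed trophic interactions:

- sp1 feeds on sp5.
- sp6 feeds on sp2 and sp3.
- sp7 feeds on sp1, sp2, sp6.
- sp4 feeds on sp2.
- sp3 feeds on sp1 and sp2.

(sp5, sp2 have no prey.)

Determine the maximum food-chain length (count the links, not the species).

One longest chain: sp5 → sp1 → sp3 → sp6 → sp7.
It has 5 species and 4 links.

4 links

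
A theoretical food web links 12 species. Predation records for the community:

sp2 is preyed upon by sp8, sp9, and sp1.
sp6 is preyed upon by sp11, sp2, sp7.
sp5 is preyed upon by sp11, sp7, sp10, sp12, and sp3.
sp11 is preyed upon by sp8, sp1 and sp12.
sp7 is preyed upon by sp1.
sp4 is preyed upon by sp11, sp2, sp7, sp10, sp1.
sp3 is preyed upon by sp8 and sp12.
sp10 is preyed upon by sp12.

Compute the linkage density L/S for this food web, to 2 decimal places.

There are L = 23 links among S = 12 species.
L/S = 23/12 = 1.9167 ≈ 1.92.

L/S = 1.92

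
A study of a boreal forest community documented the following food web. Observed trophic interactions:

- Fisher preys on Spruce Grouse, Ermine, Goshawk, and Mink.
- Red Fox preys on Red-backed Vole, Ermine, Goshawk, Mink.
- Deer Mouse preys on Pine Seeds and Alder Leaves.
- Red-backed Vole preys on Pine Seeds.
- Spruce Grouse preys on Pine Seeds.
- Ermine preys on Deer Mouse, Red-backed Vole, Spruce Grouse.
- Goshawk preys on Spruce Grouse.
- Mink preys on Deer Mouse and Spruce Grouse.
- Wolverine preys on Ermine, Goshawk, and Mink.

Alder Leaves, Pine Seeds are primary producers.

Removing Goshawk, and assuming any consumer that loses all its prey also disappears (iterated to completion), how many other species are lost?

Remove Goshawk.
Every predator of it retains at least one other prey: Fisher still has Spruce Grouse, Mink, Ermine; Wolverine still has Mink, Ermine; Red Fox still has Red-backed Vole, Mink, Ermine.
No consumer loses all prey, so no secondary extinctions occur.

0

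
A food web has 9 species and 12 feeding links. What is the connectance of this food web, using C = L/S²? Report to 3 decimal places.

The web has S = 9 species and L = 12 feeding links.
C = L / S² = 12 / 81 = 0.1481 ≈ 0.148.

C = 0.148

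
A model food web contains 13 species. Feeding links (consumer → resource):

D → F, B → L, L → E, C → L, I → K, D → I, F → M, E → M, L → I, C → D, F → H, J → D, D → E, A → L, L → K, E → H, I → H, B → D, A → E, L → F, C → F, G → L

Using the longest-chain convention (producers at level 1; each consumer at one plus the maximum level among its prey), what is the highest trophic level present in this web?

Producers (level 1): H, K, M.
H → E → D → C gives C level 4.
No species has a prey at level 4, so no species reaches level 5.

4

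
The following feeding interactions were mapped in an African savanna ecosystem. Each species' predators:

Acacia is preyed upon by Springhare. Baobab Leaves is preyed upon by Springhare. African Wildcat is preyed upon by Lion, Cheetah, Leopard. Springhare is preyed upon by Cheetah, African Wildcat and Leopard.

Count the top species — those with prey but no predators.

3

Top species (has prey, but nothing eats it): Cheetah, Lion, Leopard.
Count: 3.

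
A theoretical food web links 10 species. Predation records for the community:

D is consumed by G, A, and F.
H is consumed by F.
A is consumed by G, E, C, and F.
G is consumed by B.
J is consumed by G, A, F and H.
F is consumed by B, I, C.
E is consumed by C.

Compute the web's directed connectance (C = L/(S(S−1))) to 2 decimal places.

C = 0.19

The web has S = 10 species and L = 17 feeding links.
C = L / (S(S−1)) = 17 / 90 = 0.1889 ≈ 0.19.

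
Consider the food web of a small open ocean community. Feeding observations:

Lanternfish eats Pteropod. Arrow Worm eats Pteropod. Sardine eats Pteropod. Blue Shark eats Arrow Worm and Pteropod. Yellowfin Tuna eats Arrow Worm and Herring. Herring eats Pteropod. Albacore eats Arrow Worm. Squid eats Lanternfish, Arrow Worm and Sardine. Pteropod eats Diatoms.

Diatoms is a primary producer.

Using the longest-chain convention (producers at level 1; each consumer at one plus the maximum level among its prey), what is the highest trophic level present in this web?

4

Producers (level 1): Diatoms.
Diatoms → Pteropod → Arrow Worm → Yellowfin Tuna gives Yellowfin Tuna level 4.
No species has a prey at level 4, so no species reaches level 5.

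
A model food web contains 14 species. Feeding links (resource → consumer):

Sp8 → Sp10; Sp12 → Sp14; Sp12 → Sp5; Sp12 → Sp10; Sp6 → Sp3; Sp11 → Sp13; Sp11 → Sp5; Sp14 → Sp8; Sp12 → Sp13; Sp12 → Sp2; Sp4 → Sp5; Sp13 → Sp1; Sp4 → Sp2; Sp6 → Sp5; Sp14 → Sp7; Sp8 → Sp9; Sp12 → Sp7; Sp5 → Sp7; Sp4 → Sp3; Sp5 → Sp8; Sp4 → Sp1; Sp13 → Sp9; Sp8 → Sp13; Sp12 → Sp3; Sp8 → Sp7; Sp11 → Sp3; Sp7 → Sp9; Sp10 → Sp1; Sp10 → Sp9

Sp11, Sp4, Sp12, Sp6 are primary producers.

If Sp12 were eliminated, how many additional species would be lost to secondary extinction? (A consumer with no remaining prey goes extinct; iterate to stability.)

Remove Sp12.
Round 1: Sp14 (all prey gone) → extinct.
No further losses. Total secondary extinctions: 1.

1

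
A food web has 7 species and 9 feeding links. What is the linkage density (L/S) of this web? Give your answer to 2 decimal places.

L/S = 1.29

There are L = 9 links among S = 7 species.
L/S = 9/7 = 1.2857 ≈ 1.29.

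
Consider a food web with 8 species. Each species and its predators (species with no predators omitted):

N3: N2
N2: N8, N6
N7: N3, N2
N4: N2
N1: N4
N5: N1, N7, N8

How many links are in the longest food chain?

4 links

One longest chain: N5 → N7 → N3 → N2 → N8.
It has 5 species and 4 links.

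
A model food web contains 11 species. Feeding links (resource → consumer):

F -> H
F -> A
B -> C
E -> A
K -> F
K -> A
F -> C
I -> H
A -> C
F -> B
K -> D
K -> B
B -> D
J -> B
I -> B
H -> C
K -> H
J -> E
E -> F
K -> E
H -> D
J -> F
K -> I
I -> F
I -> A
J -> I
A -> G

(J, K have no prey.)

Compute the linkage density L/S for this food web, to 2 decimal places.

There are L = 27 links among S = 11 species.
L/S = 27/11 = 2.4545 ≈ 2.45.

L/S = 2.45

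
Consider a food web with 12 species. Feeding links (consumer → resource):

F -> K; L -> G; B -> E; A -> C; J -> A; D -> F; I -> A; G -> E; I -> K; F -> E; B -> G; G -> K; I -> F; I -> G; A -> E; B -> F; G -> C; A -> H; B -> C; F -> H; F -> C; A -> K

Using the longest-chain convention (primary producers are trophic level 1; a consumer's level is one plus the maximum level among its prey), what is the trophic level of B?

Trophic level 3

E is a producer → level 1.
G eats E (level 1); other prey at levels: K 1, C 1 → level 2.
B eats G (level 2); other prey at levels: E 1, C 1, F 2 → level 3.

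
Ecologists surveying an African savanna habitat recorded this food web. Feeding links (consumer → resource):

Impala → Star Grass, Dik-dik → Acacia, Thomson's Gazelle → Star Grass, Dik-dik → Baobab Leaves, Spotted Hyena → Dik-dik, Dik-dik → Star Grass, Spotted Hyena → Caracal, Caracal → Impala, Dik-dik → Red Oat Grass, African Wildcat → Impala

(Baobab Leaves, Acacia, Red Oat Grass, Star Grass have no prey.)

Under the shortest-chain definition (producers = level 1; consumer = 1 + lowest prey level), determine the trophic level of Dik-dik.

Baobab Leaves is a producer → level 1.
Dik-dik eats Baobab Leaves → level 2.

Trophic level 2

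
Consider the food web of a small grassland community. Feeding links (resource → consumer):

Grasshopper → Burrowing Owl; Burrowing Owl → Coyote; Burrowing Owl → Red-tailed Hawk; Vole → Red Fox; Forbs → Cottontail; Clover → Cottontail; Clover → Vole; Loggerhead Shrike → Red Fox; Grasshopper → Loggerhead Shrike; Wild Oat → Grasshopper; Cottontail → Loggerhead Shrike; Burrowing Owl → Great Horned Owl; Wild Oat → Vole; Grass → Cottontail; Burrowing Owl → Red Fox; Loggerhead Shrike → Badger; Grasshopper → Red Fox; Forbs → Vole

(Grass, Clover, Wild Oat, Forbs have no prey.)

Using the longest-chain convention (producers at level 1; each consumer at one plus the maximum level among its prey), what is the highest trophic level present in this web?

4

Producers (level 1): Grass, Clover, Wild Oat, Forbs.
Grass → Cottontail → Loggerhead Shrike → Red Fox gives Red Fox level 4.
No species has a prey at level 4, so no species reaches level 5.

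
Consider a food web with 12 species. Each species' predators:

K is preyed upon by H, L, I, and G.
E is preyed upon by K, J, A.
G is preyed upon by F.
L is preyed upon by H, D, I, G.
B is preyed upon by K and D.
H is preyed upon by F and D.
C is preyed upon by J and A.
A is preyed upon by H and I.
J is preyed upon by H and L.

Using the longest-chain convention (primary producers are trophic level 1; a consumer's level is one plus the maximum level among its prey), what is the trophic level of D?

E is a producer → level 1.
K eats E (level 1); other prey at levels: B 1 → level 2.
L eats K (level 2); other prey at levels: J 2 → level 3.
H eats L (level 3); other prey at levels: A 2, K 2, J 2 → level 4.
D eats H (level 4); other prey at levels: B 1, L 3 → level 5.

Trophic level 5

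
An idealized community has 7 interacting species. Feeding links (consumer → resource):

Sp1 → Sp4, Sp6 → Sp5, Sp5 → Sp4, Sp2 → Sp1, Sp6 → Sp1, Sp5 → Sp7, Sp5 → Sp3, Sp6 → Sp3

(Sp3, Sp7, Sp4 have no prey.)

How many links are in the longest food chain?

2 links

One longest chain: Sp3 → Sp5 → Sp6.
It has 3 species and 2 links.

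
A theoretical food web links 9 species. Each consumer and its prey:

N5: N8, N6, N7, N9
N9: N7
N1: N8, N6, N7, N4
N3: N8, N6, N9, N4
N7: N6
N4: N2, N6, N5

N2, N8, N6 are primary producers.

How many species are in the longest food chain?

6 species

One longest chain: N6 → N7 → N9 → N5 → N4 → N1.
It has 6 species and 5 links.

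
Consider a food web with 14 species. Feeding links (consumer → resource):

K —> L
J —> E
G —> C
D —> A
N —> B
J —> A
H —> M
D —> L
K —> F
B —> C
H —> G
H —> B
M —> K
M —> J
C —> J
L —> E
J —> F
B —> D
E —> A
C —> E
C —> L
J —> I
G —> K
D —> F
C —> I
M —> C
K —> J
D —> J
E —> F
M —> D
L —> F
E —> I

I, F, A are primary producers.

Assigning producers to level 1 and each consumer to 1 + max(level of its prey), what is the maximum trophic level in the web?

Producers (level 1): I, F, A.
I → E → L → D → B → N gives N level 6.
No species has a prey at level 6, so no species reaches level 7.

6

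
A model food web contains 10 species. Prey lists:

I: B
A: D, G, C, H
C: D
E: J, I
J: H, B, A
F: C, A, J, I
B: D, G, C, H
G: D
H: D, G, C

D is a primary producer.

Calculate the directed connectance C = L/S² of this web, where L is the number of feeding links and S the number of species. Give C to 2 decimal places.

C = 0.23

The web has S = 10 species and L = 23 feeding links.
C = L / S² = 23 / 100 = 0.2300 ≈ 0.23.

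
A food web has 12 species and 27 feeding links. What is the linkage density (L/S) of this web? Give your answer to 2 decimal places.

L/S = 2.25

There are L = 27 links among S = 12 species.
L/S = 27/12 = 2.2500 ≈ 2.25.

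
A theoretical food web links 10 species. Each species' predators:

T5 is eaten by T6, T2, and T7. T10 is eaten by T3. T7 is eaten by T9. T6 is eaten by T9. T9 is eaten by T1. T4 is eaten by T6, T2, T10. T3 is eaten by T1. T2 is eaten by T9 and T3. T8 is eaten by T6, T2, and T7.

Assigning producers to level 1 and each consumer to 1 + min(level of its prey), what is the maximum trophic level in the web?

4

Producers (level 1): T4, T5, T8.
Following each consumer down to its lowest-level prey: T4 → T10 → T3 → T1 (levels 1 through 4).
All prey of T1 (T3 3, T9 3) are at level 3 or above, so T1 is at level 1 + 3 = 4.
Every consumer has at least one prey at level 3 or below, so none exceeds level 4.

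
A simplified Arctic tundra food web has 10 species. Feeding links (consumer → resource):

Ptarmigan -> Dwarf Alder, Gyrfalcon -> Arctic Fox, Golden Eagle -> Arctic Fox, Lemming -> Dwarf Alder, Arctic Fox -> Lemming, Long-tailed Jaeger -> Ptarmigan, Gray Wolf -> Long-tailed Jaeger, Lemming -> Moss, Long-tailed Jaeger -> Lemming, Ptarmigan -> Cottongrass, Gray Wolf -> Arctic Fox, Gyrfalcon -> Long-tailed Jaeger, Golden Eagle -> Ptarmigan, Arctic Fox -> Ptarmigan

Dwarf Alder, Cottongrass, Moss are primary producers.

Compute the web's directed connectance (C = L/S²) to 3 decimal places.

The web has S = 10 species and L = 14 feeding links.
C = L / S² = 14 / 100 = 0.1400 ≈ 0.140.

C = 0.140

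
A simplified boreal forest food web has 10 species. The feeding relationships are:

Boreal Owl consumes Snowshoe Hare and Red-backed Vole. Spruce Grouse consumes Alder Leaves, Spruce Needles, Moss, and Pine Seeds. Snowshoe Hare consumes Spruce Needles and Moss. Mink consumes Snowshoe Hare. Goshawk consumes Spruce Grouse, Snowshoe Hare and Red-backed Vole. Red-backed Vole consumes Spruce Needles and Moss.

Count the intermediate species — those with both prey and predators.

3

Intermediate species (has both prey and predators): Snowshoe Hare, Spruce Grouse, Red-backed Vole.
Count: 3.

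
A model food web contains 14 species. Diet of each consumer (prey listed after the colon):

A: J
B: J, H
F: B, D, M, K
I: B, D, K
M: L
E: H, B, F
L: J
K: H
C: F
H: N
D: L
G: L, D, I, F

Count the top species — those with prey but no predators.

4

Top species (has prey, but nothing eats it): A, C, E, G.
Count: 4.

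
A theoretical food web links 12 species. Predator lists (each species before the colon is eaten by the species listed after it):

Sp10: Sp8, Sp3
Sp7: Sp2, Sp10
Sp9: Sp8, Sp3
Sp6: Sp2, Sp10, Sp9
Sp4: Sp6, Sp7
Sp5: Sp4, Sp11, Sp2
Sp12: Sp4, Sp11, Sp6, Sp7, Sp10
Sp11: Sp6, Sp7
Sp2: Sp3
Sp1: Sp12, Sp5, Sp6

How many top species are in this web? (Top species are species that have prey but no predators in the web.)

Top species (has prey, but nothing eats it): Sp8, Sp3.
Count: 2.

2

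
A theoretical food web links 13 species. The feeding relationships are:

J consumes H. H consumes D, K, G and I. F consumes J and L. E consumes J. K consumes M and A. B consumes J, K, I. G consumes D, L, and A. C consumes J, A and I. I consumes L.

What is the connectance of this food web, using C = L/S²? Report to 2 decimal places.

C = 0.12

The web has S = 13 species and L = 20 feeding links.
C = L / S² = 20 / 169 = 0.1183 ≈ 0.12.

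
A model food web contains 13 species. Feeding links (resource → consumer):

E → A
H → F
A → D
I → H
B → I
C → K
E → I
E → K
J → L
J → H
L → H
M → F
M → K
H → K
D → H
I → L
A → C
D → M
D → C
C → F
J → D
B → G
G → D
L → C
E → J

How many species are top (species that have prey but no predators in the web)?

Top species (has prey, but nothing eats it): K, F.
Count: 2.

2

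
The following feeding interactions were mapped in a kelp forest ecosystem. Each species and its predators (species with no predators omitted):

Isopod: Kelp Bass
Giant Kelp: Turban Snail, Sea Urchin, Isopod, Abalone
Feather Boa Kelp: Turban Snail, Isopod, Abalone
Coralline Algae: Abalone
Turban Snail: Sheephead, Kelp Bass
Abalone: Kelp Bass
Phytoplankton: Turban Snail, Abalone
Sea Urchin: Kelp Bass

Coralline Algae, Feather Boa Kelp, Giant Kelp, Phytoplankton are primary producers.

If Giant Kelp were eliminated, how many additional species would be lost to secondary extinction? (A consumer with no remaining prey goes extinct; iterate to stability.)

1

Remove Giant Kelp.
Round 1: Sea Urchin (all prey gone) → extinct.
No further losses. Total secondary extinctions: 1.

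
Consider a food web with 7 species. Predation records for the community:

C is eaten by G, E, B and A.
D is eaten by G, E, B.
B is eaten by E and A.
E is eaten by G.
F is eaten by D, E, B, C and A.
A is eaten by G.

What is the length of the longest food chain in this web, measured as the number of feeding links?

4 links

One longest chain: F → C → B → E → G.
It has 5 species and 4 links.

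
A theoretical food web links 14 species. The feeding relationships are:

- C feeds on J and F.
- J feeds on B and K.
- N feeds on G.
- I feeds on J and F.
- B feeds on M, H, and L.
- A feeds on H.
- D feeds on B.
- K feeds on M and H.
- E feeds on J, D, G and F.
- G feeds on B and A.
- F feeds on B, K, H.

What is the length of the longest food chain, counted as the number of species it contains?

One longest chain: H → K → J → I.
It has 4 species and 3 links.

4 species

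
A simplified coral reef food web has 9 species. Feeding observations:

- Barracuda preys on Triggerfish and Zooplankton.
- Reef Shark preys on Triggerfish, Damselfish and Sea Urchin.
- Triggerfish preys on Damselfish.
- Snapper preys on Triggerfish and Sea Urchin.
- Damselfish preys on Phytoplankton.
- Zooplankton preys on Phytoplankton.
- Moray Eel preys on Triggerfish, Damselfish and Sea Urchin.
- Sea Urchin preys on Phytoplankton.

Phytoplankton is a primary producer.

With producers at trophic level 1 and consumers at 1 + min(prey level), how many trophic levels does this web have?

3

Producers (level 1): Phytoplankton.
Following each consumer down to its lowest-level prey: Phytoplankton → Damselfish → Moray Eel (levels 1 through 3).
All prey of Moray Eel (Damselfish 2, Sea Urchin 2, Triggerfish 3) are at level 2 or above, so Moray Eel is at level 1 + 2 = 3.
Every consumer has at least one prey at level 2 or below, so none exceeds level 3.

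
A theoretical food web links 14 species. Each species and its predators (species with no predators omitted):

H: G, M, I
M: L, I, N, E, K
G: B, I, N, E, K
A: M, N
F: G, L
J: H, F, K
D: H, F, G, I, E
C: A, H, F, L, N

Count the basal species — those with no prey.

3

Basal species (no prey listed): J, C, D.
Count: 3.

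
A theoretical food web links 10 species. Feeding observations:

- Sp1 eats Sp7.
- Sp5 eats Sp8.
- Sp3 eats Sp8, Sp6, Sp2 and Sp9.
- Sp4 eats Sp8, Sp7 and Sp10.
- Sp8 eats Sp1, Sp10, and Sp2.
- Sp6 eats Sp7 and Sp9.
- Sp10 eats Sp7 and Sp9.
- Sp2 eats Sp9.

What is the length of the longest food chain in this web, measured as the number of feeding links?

3 links

One longest chain: Sp7 → Sp1 → Sp8 → Sp4.
It has 4 species and 3 links.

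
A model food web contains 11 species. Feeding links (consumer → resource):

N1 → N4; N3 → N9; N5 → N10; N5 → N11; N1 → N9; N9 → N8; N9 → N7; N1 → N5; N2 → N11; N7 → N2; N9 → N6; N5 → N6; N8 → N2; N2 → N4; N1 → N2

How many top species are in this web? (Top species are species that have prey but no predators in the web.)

Top species (has prey, but nothing eats it): N3, N1.
Count: 2.

2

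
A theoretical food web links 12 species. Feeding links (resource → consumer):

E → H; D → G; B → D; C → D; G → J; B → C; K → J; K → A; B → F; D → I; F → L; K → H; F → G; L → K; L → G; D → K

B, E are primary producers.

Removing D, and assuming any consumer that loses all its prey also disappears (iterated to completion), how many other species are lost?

Remove D.
Round 1: I (all prey gone) → extinct.
No further losses. Total secondary extinctions: 1.

1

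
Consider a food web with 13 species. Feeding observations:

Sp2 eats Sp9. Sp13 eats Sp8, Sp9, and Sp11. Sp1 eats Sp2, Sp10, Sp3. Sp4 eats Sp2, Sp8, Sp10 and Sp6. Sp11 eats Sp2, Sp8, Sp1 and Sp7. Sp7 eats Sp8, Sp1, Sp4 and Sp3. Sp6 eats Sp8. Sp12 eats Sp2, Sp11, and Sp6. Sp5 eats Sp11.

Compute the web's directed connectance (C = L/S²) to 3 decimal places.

C = 0.142

The web has S = 13 species and L = 24 feeding links.
C = L / S² = 24 / 169 = 0.1420 ≈ 0.142.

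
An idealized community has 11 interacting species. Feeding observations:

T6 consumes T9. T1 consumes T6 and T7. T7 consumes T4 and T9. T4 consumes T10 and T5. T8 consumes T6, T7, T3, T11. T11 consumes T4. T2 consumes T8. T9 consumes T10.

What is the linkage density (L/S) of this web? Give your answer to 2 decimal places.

There are L = 14 links among S = 11 species.
L/S = 14/11 = 1.2727 ≈ 1.27.

L/S = 1.27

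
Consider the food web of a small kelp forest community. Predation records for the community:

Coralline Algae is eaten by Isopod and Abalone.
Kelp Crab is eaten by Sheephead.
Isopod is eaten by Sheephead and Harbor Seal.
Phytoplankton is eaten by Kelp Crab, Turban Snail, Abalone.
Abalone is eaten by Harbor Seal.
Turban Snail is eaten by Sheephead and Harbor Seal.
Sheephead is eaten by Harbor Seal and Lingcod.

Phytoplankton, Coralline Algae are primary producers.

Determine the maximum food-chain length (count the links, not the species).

3 links

One longest chain: Phytoplankton → Turban Snail → Sheephead → Lingcod.
It has 4 species and 3 links.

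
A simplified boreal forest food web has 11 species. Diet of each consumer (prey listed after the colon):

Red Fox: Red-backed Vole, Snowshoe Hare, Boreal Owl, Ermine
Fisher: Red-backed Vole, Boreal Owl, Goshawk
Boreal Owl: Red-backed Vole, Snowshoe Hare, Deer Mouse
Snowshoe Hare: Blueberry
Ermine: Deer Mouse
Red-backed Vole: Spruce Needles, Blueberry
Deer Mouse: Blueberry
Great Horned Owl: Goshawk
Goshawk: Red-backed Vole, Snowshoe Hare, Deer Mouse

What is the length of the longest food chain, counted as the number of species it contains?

4 species

One longest chain: Spruce Needles → Red-backed Vole → Goshawk → Great Horned Owl.
It has 4 species and 3 links.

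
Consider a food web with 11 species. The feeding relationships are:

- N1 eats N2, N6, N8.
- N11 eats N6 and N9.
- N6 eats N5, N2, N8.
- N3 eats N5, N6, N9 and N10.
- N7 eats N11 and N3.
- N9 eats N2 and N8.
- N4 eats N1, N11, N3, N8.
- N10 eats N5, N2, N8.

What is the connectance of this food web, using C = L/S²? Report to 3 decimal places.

C = 0.190

The web has S = 11 species and L = 23 feeding links.
C = L / S² = 23 / 121 = 0.1901 ≈ 0.190.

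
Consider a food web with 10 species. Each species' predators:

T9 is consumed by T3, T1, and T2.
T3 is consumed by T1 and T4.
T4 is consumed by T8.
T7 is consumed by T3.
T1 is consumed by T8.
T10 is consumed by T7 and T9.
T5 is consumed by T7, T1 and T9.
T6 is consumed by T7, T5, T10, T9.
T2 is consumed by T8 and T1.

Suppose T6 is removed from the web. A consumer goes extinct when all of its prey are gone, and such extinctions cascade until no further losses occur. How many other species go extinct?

Remove T6.
Round 1: T10 (all prey gone), T5 (all prey gone) → extinct.
Round 2: T9 (all prey gone), T7 (all prey gone) → extinct.
Round 3: T2 (all prey gone), T3 (all prey gone) → extinct.
Round 4: T4 (all prey gone), T1 (all prey gone) → extinct.
Round 5: T8 (all prey gone) → extinct.
No further losses. Total secondary extinctions: 9.

9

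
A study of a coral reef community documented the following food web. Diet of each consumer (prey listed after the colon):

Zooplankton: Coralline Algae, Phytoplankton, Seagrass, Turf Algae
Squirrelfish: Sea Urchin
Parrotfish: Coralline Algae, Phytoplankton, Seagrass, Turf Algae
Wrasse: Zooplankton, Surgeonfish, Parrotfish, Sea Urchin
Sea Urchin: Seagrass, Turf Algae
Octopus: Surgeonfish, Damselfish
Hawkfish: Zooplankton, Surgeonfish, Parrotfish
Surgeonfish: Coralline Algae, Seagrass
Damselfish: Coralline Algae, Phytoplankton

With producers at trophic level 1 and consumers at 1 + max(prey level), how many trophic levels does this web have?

Producers (level 1): Coralline Algae, Phytoplankton, Seagrass, Turf Algae.
Seagrass → Sea Urchin → Squirrelfish gives Squirrelfish level 3.
No species has a prey at level 3, so no species reaches level 4.

3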